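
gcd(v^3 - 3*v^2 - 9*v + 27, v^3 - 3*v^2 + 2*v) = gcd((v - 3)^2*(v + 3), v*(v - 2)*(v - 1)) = 1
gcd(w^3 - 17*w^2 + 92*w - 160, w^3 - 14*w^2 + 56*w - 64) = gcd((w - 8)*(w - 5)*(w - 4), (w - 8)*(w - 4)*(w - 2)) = w^2 - 12*w + 32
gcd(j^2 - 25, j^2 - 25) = j^2 - 25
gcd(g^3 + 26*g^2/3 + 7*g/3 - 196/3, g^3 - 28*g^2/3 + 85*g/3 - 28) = g - 7/3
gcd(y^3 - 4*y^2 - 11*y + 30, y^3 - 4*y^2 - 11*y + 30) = y^3 - 4*y^2 - 11*y + 30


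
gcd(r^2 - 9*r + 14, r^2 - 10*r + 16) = r - 2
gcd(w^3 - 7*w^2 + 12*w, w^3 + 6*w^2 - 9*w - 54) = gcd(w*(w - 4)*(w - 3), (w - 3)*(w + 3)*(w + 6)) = w - 3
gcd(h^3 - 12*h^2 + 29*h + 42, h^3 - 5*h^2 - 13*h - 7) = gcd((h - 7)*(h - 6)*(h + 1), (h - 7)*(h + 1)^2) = h^2 - 6*h - 7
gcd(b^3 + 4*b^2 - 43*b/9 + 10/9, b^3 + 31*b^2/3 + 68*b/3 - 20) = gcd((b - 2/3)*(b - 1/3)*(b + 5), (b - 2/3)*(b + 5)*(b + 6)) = b^2 + 13*b/3 - 10/3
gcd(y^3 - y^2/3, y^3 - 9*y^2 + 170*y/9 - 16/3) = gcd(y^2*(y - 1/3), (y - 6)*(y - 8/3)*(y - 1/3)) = y - 1/3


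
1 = 1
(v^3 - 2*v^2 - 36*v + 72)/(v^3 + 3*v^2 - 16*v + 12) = (v - 6)/(v - 1)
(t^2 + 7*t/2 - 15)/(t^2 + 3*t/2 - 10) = (t + 6)/(t + 4)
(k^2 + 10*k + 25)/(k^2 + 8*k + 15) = (k + 5)/(k + 3)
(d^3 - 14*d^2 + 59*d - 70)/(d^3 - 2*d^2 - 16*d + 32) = (d^2 - 12*d + 35)/(d^2 - 16)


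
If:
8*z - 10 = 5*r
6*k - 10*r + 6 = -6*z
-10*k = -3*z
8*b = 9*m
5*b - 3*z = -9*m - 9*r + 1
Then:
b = -703/533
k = 39/41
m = -5624/4797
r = 126/41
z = 130/41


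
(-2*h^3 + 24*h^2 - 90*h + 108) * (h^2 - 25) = -2*h^5 + 24*h^4 - 40*h^3 - 492*h^2 + 2250*h - 2700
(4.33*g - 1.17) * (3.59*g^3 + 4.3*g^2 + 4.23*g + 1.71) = 15.5447*g^4 + 14.4187*g^3 + 13.2849*g^2 + 2.4552*g - 2.0007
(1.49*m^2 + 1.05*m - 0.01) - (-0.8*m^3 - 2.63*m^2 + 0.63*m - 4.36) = 0.8*m^3 + 4.12*m^2 + 0.42*m + 4.35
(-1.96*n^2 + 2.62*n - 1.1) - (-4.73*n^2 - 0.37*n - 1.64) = 2.77*n^2 + 2.99*n + 0.54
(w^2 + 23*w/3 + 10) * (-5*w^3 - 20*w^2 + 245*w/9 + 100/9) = -5*w^5 - 175*w^4/3 - 1585*w^3/9 + 535*w^2/27 + 9650*w/27 + 1000/9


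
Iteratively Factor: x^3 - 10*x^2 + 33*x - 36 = (x - 3)*(x^2 - 7*x + 12) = (x - 3)^2*(x - 4)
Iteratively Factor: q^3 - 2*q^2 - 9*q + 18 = (q - 3)*(q^2 + q - 6) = (q - 3)*(q - 2)*(q + 3)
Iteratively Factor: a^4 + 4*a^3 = (a)*(a^3 + 4*a^2) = a*(a + 4)*(a^2) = a^2*(a + 4)*(a)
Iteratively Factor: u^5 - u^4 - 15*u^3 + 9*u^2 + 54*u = (u + 2)*(u^4 - 3*u^3 - 9*u^2 + 27*u) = (u - 3)*(u + 2)*(u^3 - 9*u) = (u - 3)^2*(u + 2)*(u^2 + 3*u) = (u - 3)^2*(u + 2)*(u + 3)*(u)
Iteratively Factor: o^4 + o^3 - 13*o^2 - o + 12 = (o - 3)*(o^3 + 4*o^2 - o - 4) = (o - 3)*(o + 4)*(o^2 - 1) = (o - 3)*(o + 1)*(o + 4)*(o - 1)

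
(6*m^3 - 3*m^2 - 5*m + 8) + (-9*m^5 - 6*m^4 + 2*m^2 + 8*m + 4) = -9*m^5 - 6*m^4 + 6*m^3 - m^2 + 3*m + 12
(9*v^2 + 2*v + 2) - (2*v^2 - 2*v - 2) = 7*v^2 + 4*v + 4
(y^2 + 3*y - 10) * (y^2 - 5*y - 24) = y^4 - 2*y^3 - 49*y^2 - 22*y + 240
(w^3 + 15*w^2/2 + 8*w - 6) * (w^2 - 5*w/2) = w^5 + 5*w^4 - 43*w^3/4 - 26*w^2 + 15*w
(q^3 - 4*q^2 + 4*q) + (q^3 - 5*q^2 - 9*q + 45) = 2*q^3 - 9*q^2 - 5*q + 45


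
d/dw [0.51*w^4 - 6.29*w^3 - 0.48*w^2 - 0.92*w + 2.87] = 2.04*w^3 - 18.87*w^2 - 0.96*w - 0.92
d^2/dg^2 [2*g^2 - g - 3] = 4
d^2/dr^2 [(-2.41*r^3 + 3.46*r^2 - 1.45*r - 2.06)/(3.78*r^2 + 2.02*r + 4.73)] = (-5.6843418860808e-14*r^5 - 5.6843418860808e-14*r^4 - 27.763532*r^3 - 685.940484*r^2 - 262.33737*r + 239.380688)/(54.010152*r^6 + 86.587704*r^5 + 249.024132*r^4 + 224.940736*r^3 + 311.609562*r^2 + 135.579774*r + 105.823817)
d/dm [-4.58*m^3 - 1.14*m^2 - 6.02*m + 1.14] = -13.74*m^2 - 2.28*m - 6.02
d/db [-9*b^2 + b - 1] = 1 - 18*b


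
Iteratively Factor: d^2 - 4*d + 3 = (d - 1)*(d - 3)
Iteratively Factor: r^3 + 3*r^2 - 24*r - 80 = (r + 4)*(r^2 - r - 20) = (r - 5)*(r + 4)*(r + 4)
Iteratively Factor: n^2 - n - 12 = (n + 3)*(n - 4)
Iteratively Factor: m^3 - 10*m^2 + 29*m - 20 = (m - 1)*(m^2 - 9*m + 20) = (m - 5)*(m - 1)*(m - 4)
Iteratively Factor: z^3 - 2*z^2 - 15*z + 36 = (z + 4)*(z^2 - 6*z + 9) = (z - 3)*(z + 4)*(z - 3)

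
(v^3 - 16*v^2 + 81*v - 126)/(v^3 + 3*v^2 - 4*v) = (v^3 - 16*v^2 + 81*v - 126)/(v*(v^2 + 3*v - 4))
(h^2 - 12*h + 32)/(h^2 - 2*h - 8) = (h - 8)/(h + 2)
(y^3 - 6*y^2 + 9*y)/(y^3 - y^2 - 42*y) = (-y^2 + 6*y - 9)/(-y^2 + y + 42)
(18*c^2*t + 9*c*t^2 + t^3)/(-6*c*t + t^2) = (18*c^2 + 9*c*t + t^2)/(-6*c + t)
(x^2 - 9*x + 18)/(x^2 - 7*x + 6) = (x - 3)/(x - 1)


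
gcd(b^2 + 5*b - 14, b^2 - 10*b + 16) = b - 2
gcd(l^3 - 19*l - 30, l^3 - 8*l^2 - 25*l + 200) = l - 5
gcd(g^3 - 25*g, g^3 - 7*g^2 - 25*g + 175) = g^2 - 25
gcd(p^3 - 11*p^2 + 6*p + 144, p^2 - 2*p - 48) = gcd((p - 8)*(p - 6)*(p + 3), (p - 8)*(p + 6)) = p - 8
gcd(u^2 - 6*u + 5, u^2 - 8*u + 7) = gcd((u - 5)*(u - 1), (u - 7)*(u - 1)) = u - 1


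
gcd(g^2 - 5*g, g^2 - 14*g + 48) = 1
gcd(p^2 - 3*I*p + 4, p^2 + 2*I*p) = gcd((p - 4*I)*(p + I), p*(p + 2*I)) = 1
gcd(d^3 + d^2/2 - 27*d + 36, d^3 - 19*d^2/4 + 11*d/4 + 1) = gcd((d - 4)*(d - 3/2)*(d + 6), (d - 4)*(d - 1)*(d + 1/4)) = d - 4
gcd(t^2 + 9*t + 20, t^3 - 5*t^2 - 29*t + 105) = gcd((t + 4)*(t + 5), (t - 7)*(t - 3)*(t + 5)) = t + 5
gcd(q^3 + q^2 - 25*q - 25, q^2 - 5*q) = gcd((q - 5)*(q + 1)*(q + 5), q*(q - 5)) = q - 5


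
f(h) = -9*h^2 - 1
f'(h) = -18*h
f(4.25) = -163.56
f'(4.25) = -76.50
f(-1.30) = -16.21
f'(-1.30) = 23.40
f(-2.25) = -46.56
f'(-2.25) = 40.50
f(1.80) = -30.16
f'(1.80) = -32.40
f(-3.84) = -133.71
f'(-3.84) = 69.12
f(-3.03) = -83.63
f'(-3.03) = 54.54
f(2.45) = -55.02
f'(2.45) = -44.10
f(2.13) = -41.83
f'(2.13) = -38.34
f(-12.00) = -1297.00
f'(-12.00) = 216.00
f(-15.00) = -2026.00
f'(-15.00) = 270.00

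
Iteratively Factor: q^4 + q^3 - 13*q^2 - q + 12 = (q + 1)*(q^3 - 13*q + 12) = (q - 1)*(q + 1)*(q^2 + q - 12) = (q - 3)*(q - 1)*(q + 1)*(q + 4)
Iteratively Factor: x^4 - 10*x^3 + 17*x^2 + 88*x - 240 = (x + 3)*(x^3 - 13*x^2 + 56*x - 80) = (x - 4)*(x + 3)*(x^2 - 9*x + 20) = (x - 4)^2*(x + 3)*(x - 5)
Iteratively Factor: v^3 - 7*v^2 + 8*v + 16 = (v - 4)*(v^2 - 3*v - 4) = (v - 4)^2*(v + 1)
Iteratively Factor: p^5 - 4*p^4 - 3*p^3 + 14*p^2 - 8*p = (p + 2)*(p^4 - 6*p^3 + 9*p^2 - 4*p) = (p - 4)*(p + 2)*(p^3 - 2*p^2 + p) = (p - 4)*(p - 1)*(p + 2)*(p^2 - p) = p*(p - 4)*(p - 1)*(p + 2)*(p - 1)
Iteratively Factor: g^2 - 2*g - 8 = (g - 4)*(g + 2)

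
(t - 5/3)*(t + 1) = t^2 - 2*t/3 - 5/3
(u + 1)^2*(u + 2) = u^3 + 4*u^2 + 5*u + 2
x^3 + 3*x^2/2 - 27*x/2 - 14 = (x - 7/2)*(x + 1)*(x + 4)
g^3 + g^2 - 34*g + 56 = (g - 4)*(g - 2)*(g + 7)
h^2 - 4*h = h*(h - 4)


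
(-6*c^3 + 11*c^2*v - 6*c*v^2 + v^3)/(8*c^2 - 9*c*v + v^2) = (6*c^2 - 5*c*v + v^2)/(-8*c + v)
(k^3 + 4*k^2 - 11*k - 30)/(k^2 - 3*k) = k + 7 + 10/k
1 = 1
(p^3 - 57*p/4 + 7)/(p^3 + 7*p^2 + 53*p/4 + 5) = (4*p^2 - 16*p + 7)/(4*p^2 + 12*p + 5)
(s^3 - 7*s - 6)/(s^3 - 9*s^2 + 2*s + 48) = (s + 1)/(s - 8)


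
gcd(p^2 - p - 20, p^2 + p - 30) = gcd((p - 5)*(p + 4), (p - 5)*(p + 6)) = p - 5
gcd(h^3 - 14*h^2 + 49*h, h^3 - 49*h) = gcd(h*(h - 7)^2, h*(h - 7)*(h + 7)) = h^2 - 7*h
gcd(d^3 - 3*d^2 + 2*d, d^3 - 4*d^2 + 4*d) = d^2 - 2*d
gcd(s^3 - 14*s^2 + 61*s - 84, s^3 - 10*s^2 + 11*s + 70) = s - 7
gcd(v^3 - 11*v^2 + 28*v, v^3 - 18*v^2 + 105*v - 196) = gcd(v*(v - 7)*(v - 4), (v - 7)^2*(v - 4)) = v^2 - 11*v + 28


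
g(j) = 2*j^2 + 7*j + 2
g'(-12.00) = -41.00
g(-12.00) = 206.00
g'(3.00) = 19.00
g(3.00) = 41.00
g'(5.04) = 27.16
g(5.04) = 88.08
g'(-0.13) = 6.48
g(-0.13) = 1.12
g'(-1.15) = 2.40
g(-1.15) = -3.40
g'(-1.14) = 2.44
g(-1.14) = -3.38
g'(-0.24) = 6.04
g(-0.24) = 0.44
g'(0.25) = 8.00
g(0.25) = 3.88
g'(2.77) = 18.08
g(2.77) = 36.74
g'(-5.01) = -13.04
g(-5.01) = 17.13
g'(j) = 4*j + 7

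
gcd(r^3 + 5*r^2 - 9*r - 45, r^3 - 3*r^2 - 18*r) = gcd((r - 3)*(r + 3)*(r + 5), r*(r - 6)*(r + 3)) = r + 3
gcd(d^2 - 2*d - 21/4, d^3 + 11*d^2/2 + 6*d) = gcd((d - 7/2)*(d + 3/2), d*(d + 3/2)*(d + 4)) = d + 3/2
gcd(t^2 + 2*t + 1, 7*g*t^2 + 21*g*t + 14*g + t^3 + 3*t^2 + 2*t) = t + 1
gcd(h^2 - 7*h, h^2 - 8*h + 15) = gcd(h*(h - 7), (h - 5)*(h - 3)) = 1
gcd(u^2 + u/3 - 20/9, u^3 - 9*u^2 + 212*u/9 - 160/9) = u - 4/3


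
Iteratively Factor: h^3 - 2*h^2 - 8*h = (h)*(h^2 - 2*h - 8) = h*(h - 4)*(h + 2)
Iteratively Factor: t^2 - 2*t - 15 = (t - 5)*(t + 3)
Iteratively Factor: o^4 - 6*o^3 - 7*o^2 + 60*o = (o - 4)*(o^3 - 2*o^2 - 15*o) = o*(o - 4)*(o^2 - 2*o - 15) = o*(o - 4)*(o + 3)*(o - 5)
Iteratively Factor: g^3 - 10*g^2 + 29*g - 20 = (g - 4)*(g^2 - 6*g + 5) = (g - 4)*(g - 1)*(g - 5)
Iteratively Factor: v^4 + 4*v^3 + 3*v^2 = (v + 1)*(v^3 + 3*v^2) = (v + 1)*(v + 3)*(v^2) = v*(v + 1)*(v + 3)*(v)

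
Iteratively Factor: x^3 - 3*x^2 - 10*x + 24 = (x + 3)*(x^2 - 6*x + 8) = (x - 2)*(x + 3)*(x - 4)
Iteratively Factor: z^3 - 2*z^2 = (z)*(z^2 - 2*z) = z^2*(z - 2)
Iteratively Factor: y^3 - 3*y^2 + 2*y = (y - 2)*(y^2 - y) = y*(y - 2)*(y - 1)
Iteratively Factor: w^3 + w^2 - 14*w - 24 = (w - 4)*(w^2 + 5*w + 6) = (w - 4)*(w + 3)*(w + 2)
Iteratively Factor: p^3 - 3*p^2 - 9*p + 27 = (p - 3)*(p^2 - 9) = (p - 3)^2*(p + 3)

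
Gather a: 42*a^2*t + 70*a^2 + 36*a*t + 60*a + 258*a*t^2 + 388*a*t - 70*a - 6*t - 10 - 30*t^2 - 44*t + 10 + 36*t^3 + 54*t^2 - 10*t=a^2*(42*t + 70) + a*(258*t^2 + 424*t - 10) + 36*t^3 + 24*t^2 - 60*t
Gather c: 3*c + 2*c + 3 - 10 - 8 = 5*c - 15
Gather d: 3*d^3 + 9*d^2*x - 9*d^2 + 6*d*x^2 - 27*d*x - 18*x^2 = 3*d^3 + d^2*(9*x - 9) + d*(6*x^2 - 27*x) - 18*x^2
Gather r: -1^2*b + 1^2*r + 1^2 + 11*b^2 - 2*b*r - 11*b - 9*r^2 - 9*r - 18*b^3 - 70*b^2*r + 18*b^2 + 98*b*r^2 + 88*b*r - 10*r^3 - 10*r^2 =-18*b^3 + 29*b^2 - 12*b - 10*r^3 + r^2*(98*b - 19) + r*(-70*b^2 + 86*b - 8) + 1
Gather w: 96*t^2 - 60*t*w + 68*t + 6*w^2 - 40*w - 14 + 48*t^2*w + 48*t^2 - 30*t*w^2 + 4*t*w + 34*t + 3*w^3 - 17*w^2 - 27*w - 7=144*t^2 + 102*t + 3*w^3 + w^2*(-30*t - 11) + w*(48*t^2 - 56*t - 67) - 21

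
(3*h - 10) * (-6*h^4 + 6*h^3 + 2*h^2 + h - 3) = -18*h^5 + 78*h^4 - 54*h^3 - 17*h^2 - 19*h + 30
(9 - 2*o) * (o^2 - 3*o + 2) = -2*o^3 + 15*o^2 - 31*o + 18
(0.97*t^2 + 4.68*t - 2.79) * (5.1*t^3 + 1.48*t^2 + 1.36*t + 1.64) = 4.947*t^5 + 25.3036*t^4 - 5.9834*t^3 + 3.8264*t^2 + 3.8808*t - 4.5756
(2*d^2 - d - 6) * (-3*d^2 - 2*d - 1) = -6*d^4 - d^3 + 18*d^2 + 13*d + 6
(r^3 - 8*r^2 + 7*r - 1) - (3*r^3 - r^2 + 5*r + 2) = -2*r^3 - 7*r^2 + 2*r - 3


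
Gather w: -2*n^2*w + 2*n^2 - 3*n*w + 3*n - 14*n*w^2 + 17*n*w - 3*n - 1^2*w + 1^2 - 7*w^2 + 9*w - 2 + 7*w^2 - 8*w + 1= 2*n^2 - 14*n*w^2 + w*(-2*n^2 + 14*n)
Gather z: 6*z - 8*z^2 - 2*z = -8*z^2 + 4*z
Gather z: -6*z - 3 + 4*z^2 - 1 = 4*z^2 - 6*z - 4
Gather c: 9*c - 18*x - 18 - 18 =9*c - 18*x - 36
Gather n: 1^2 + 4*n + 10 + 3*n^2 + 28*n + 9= 3*n^2 + 32*n + 20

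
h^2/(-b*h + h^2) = -h/(b - h)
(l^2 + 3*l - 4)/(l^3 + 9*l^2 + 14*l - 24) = 1/(l + 6)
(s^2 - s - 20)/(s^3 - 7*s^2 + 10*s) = (s + 4)/(s*(s - 2))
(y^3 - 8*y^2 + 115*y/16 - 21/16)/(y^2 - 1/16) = (4*y^2 - 31*y + 21)/(4*y + 1)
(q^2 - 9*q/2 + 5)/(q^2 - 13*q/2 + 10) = (q - 2)/(q - 4)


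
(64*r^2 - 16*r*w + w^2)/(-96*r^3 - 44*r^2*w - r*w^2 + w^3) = (-8*r + w)/(12*r^2 + 7*r*w + w^2)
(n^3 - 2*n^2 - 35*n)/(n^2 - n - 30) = n*(n - 7)/(n - 6)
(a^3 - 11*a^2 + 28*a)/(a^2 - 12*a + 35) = a*(a - 4)/(a - 5)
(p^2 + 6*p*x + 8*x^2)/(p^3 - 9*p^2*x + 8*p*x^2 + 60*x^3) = (p + 4*x)/(p^2 - 11*p*x + 30*x^2)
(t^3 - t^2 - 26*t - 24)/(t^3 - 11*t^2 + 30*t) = (t^2 + 5*t + 4)/(t*(t - 5))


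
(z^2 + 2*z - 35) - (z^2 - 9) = 2*z - 26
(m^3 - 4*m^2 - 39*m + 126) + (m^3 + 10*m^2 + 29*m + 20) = 2*m^3 + 6*m^2 - 10*m + 146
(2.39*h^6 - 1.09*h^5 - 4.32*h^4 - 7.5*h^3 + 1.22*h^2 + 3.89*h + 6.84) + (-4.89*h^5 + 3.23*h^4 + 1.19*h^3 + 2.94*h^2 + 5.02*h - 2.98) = 2.39*h^6 - 5.98*h^5 - 1.09*h^4 - 6.31*h^3 + 4.16*h^2 + 8.91*h + 3.86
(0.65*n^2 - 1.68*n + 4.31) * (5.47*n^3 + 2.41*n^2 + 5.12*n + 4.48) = 3.5555*n^5 - 7.6231*n^4 + 22.8549*n^3 + 4.6975*n^2 + 14.5408*n + 19.3088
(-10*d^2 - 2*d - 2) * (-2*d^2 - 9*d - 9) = 20*d^4 + 94*d^3 + 112*d^2 + 36*d + 18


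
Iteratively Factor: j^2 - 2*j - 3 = (j - 3)*(j + 1)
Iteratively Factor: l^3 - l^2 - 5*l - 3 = (l + 1)*(l^2 - 2*l - 3) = (l - 3)*(l + 1)*(l + 1)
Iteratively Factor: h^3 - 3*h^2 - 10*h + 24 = (h - 2)*(h^2 - h - 12) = (h - 2)*(h + 3)*(h - 4)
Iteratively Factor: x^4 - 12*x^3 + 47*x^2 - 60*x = (x - 5)*(x^3 - 7*x^2 + 12*x) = (x - 5)*(x - 3)*(x^2 - 4*x) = x*(x - 5)*(x - 3)*(x - 4)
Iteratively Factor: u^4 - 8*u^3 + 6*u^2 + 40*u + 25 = (u - 5)*(u^3 - 3*u^2 - 9*u - 5) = (u - 5)^2*(u^2 + 2*u + 1) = (u - 5)^2*(u + 1)*(u + 1)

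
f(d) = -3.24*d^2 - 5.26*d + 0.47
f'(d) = -6.48*d - 5.26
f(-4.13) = -33.07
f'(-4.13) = 21.50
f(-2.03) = -2.20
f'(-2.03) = 7.89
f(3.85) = -67.81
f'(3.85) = -30.21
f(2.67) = -36.67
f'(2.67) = -22.56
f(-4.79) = -48.67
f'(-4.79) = 25.78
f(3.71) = -63.64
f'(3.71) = -29.30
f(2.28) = -28.37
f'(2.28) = -20.03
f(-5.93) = -82.27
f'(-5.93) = 33.17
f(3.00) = -44.47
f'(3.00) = -24.70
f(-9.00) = -214.63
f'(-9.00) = 53.06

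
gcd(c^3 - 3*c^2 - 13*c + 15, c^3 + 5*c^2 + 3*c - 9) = c^2 + 2*c - 3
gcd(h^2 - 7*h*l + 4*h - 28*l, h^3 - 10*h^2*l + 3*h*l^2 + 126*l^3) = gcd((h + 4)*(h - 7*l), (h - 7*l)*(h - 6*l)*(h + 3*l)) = h - 7*l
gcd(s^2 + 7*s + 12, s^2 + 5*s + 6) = s + 3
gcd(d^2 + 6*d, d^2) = d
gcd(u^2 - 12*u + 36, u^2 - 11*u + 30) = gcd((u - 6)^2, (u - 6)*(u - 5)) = u - 6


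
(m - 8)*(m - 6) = m^2 - 14*m + 48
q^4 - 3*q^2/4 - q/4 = q*(q - 1)*(q + 1/2)^2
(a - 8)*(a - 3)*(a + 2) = a^3 - 9*a^2 + 2*a + 48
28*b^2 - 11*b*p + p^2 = (-7*b + p)*(-4*b + p)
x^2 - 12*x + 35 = (x - 7)*(x - 5)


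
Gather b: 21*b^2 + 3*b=21*b^2 + 3*b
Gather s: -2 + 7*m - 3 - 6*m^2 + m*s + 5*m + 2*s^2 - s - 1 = -6*m^2 + 12*m + 2*s^2 + s*(m - 1) - 6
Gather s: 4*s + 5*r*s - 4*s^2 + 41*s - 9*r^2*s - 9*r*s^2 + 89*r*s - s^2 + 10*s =s^2*(-9*r - 5) + s*(-9*r^2 + 94*r + 55)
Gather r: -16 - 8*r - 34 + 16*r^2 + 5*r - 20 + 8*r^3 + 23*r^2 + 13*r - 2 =8*r^3 + 39*r^2 + 10*r - 72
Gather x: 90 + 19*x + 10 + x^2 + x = x^2 + 20*x + 100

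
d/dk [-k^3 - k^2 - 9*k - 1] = -3*k^2 - 2*k - 9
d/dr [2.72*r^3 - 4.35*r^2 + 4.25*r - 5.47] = 8.16*r^2 - 8.7*r + 4.25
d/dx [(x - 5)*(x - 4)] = 2*x - 9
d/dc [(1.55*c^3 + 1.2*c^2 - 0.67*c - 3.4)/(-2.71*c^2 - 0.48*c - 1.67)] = (-4.2005*c^4 - 1.488*c^3 - 10.1572*c^2 - 22.436*c - 0.5131)/(7.3441*c^4 + 2.6016*c^3 + 9.2818*c^2 + 1.6032*c + 2.7889)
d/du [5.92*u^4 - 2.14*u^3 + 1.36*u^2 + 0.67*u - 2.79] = 23.68*u^3 - 6.42*u^2 + 2.72*u + 0.67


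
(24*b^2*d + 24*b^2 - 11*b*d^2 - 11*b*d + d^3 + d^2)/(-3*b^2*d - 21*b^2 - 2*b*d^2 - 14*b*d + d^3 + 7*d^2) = (-8*b*d - 8*b + d^2 + d)/(b*d + 7*b + d^2 + 7*d)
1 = 1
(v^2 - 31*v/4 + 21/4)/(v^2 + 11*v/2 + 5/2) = (4*v^2 - 31*v + 21)/(2*(2*v^2 + 11*v + 5))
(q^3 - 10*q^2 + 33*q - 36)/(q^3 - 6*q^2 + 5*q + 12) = (q - 3)/(q + 1)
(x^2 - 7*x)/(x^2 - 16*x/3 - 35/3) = 3*x/(3*x + 5)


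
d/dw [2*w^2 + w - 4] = 4*w + 1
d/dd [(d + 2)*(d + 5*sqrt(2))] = 2*d + 2 + 5*sqrt(2)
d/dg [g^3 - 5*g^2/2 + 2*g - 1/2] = 3*g^2 - 5*g + 2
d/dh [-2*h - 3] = -2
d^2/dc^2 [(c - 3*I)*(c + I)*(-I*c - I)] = I*(-6*c - 2 + 4*I)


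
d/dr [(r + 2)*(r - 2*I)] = 2*r + 2 - 2*I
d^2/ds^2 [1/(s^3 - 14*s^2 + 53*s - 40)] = 2*((14 - 3*s)*(s^3 - 14*s^2 + 53*s - 40) + (3*s^2 - 28*s + 53)^2)/(s^3 - 14*s^2 + 53*s - 40)^3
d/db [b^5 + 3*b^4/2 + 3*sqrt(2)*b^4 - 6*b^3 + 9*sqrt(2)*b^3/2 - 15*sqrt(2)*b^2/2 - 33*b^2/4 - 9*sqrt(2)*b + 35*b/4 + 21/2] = 5*b^4 + 6*b^3 + 12*sqrt(2)*b^3 - 18*b^2 + 27*sqrt(2)*b^2/2 - 15*sqrt(2)*b - 33*b/2 - 9*sqrt(2) + 35/4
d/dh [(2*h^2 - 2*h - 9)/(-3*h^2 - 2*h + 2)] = 2*(-5*h^2 - 23*h - 11)/(9*h^4 + 12*h^3 - 8*h^2 - 8*h + 4)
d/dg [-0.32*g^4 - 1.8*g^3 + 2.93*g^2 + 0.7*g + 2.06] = -1.28*g^3 - 5.4*g^2 + 5.86*g + 0.7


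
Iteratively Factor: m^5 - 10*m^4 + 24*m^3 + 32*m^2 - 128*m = (m - 4)*(m^4 - 6*m^3 + 32*m) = (m - 4)^2*(m^3 - 2*m^2 - 8*m) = m*(m - 4)^2*(m^2 - 2*m - 8) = m*(m - 4)^3*(m + 2)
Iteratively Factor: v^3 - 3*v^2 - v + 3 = (v - 3)*(v^2 - 1) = (v - 3)*(v - 1)*(v + 1)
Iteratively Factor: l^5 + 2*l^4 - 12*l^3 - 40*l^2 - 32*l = (l)*(l^4 + 2*l^3 - 12*l^2 - 40*l - 32) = l*(l + 2)*(l^3 - 12*l - 16) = l*(l - 4)*(l + 2)*(l^2 + 4*l + 4) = l*(l - 4)*(l + 2)^2*(l + 2)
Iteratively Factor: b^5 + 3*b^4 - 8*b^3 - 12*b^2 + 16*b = (b - 1)*(b^4 + 4*b^3 - 4*b^2 - 16*b) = (b - 1)*(b + 4)*(b^3 - 4*b) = (b - 1)*(b + 2)*(b + 4)*(b^2 - 2*b) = b*(b - 1)*(b + 2)*(b + 4)*(b - 2)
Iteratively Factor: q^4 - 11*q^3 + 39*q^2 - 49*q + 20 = (q - 4)*(q^3 - 7*q^2 + 11*q - 5) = (q - 4)*(q - 1)*(q^2 - 6*q + 5) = (q - 4)*(q - 1)^2*(q - 5)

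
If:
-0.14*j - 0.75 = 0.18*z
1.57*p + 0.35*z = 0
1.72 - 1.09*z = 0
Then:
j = -7.39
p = -0.35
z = 1.58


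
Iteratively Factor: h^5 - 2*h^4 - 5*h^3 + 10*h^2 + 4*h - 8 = (h - 2)*(h^4 - 5*h^2 + 4) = (h - 2)*(h + 1)*(h^3 - h^2 - 4*h + 4) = (h - 2)^2*(h + 1)*(h^2 + h - 2) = (h - 2)^2*(h - 1)*(h + 1)*(h + 2)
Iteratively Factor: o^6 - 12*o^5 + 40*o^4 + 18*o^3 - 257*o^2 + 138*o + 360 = (o - 5)*(o^5 - 7*o^4 + 5*o^3 + 43*o^2 - 42*o - 72) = (o - 5)*(o - 3)*(o^4 - 4*o^3 - 7*o^2 + 22*o + 24) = (o - 5)*(o - 3)*(o + 1)*(o^3 - 5*o^2 - 2*o + 24) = (o - 5)*(o - 3)^2*(o + 1)*(o^2 - 2*o - 8) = (o - 5)*(o - 4)*(o - 3)^2*(o + 1)*(o + 2)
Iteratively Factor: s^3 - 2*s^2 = (s)*(s^2 - 2*s) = s^2*(s - 2)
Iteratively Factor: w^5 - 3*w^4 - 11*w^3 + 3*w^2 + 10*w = (w + 1)*(w^4 - 4*w^3 - 7*w^2 + 10*w) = w*(w + 1)*(w^3 - 4*w^2 - 7*w + 10) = w*(w - 1)*(w + 1)*(w^2 - 3*w - 10) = w*(w - 1)*(w + 1)*(w + 2)*(w - 5)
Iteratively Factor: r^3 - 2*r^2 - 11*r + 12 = (r - 4)*(r^2 + 2*r - 3) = (r - 4)*(r + 3)*(r - 1)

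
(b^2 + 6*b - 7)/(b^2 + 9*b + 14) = (b - 1)/(b + 2)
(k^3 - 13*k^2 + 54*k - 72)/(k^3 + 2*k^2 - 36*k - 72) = (k^2 - 7*k + 12)/(k^2 + 8*k + 12)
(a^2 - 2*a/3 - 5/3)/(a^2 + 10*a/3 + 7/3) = (3*a - 5)/(3*a + 7)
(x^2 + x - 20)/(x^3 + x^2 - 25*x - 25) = (x - 4)/(x^2 - 4*x - 5)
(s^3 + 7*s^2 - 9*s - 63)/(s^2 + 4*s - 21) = s + 3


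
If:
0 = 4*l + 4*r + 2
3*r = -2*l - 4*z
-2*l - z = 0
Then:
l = -1/6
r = -1/3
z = 1/3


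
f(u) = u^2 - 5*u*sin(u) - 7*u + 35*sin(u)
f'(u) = -5*u*cos(u) + 2*u - 5*sin(u) + 35*cos(u) - 7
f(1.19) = 20.06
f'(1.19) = 1.53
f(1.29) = 20.07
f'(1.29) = -1.31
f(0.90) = 18.40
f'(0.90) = 9.84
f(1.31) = 20.03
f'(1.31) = -1.88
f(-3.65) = 64.79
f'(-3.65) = -63.25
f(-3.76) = 71.65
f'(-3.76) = -61.26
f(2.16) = 9.67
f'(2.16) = -20.28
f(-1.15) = -27.82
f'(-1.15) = 11.91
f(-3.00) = 22.94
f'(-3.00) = -61.79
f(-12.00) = 278.97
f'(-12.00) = 46.48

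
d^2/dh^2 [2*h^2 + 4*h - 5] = 4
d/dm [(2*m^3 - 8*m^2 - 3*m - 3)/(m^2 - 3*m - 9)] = (2*m^4 - 12*m^3 - 27*m^2 + 150*m + 18)/(m^4 - 6*m^3 - 9*m^2 + 54*m + 81)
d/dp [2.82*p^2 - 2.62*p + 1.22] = 5.64*p - 2.62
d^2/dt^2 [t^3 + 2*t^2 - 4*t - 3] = 6*t + 4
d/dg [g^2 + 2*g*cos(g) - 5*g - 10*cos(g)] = -2*g*sin(g) + 2*g + 10*sin(g) + 2*cos(g) - 5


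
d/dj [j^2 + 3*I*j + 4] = 2*j + 3*I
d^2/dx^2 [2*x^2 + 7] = 4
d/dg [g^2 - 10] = 2*g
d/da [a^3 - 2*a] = 3*a^2 - 2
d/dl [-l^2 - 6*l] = -2*l - 6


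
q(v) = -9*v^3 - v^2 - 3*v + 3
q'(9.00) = -2208.00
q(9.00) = -6666.00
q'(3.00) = -252.00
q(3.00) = -258.00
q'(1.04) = -34.28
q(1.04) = -11.33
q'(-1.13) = -35.22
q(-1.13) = 18.10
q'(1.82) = -96.07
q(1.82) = -60.03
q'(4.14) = -474.05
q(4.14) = -665.18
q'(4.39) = -532.13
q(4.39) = -790.88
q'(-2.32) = -143.68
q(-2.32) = 116.96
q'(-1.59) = -68.08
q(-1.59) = 41.42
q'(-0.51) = -9.00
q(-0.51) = 5.46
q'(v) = -27*v^2 - 2*v - 3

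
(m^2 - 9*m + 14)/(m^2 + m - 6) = (m - 7)/(m + 3)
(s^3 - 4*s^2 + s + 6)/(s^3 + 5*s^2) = (s^3 - 4*s^2 + s + 6)/(s^2*(s + 5))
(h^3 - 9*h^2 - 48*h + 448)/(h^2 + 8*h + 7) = (h^2 - 16*h + 64)/(h + 1)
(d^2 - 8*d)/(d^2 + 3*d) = (d - 8)/(d + 3)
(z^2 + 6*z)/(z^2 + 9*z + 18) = z/(z + 3)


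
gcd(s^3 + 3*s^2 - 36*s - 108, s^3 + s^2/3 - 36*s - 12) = s^2 - 36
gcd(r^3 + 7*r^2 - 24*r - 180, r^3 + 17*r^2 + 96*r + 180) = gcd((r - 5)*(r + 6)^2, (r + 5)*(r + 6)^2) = r^2 + 12*r + 36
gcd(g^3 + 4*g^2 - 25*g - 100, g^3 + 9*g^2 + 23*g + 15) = g + 5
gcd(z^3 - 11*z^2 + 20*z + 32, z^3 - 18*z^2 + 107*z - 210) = 1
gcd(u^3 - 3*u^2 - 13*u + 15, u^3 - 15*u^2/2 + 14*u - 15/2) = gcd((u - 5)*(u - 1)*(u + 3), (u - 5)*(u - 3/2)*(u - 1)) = u^2 - 6*u + 5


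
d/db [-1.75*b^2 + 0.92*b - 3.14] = 0.92 - 3.5*b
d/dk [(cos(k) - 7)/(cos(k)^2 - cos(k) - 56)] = (cos(k)^2 - 14*cos(k) + 63)*sin(k)/(sin(k)^2 + cos(k) + 55)^2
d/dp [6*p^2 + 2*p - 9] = 12*p + 2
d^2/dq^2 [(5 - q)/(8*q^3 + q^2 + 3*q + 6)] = 2*(-(q - 5)*(24*q^2 + 2*q + 3)^2 + (24*q^2 + 2*q + (q - 5)*(24*q + 1) + 3)*(8*q^3 + q^2 + 3*q + 6))/(8*q^3 + q^2 + 3*q + 6)^3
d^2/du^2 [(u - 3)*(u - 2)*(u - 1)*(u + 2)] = 12*u^2 - 24*u - 2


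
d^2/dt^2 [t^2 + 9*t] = 2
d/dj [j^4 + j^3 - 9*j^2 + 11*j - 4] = 4*j^3 + 3*j^2 - 18*j + 11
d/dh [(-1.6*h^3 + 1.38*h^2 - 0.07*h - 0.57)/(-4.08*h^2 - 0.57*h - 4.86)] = (6.528*h^4 + 1.824*h^3 + 22.2558*h^2 - 18.0648*h + 0.0153000000000001)/(16.6464*h^4 + 4.6512*h^3 + 39.9825*h^2 + 5.5404*h + 23.6196)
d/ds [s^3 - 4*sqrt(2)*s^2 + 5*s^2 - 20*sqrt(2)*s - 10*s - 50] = 3*s^2 - 8*sqrt(2)*s + 10*s - 20*sqrt(2) - 10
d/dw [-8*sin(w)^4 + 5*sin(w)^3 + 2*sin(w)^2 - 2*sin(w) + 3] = (-32*sin(w)^3 + 15*sin(w)^2 + 4*sin(w) - 2)*cos(w)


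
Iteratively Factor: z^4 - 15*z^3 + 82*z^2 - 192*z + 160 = (z - 2)*(z^3 - 13*z^2 + 56*z - 80) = (z - 5)*(z - 2)*(z^2 - 8*z + 16) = (z - 5)*(z - 4)*(z - 2)*(z - 4)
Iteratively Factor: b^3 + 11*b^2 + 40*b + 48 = (b + 4)*(b^2 + 7*b + 12) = (b + 4)^2*(b + 3)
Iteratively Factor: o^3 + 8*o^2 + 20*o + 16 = (o + 2)*(o^2 + 6*o + 8) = (o + 2)^2*(o + 4)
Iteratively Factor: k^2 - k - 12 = (k + 3)*(k - 4)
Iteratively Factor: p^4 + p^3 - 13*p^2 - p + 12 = (p - 3)*(p^3 + 4*p^2 - p - 4) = (p - 3)*(p - 1)*(p^2 + 5*p + 4) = (p - 3)*(p - 1)*(p + 1)*(p + 4)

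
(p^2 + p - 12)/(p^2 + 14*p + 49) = (p^2 + p - 12)/(p^2 + 14*p + 49)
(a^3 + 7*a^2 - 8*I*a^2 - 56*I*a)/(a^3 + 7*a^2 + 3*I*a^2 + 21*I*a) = (a - 8*I)/(a + 3*I)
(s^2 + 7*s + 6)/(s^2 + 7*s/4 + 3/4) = 4*(s + 6)/(4*s + 3)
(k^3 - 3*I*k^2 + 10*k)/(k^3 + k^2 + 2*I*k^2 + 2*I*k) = (k - 5*I)/(k + 1)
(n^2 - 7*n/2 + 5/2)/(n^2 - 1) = (n - 5/2)/(n + 1)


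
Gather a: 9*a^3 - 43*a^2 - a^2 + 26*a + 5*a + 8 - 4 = 9*a^3 - 44*a^2 + 31*a + 4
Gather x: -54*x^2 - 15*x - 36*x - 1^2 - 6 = -54*x^2 - 51*x - 7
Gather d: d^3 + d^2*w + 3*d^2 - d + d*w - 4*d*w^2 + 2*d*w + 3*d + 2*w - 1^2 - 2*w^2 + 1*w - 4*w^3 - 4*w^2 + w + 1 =d^3 + d^2*(w + 3) + d*(-4*w^2 + 3*w + 2) - 4*w^3 - 6*w^2 + 4*w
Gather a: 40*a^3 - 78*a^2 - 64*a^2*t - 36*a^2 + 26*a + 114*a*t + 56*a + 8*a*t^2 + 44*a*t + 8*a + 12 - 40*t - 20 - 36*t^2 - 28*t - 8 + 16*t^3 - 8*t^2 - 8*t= 40*a^3 + a^2*(-64*t - 114) + a*(8*t^2 + 158*t + 90) + 16*t^3 - 44*t^2 - 76*t - 16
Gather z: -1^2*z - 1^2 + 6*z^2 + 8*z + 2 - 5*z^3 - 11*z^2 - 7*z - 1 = -5*z^3 - 5*z^2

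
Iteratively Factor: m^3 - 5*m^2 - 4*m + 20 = (m - 2)*(m^2 - 3*m - 10) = (m - 2)*(m + 2)*(m - 5)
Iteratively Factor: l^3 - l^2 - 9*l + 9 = (l - 3)*(l^2 + 2*l - 3) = (l - 3)*(l - 1)*(l + 3)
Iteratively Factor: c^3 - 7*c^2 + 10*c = (c - 2)*(c^2 - 5*c) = (c - 5)*(c - 2)*(c)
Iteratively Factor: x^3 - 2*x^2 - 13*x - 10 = (x + 2)*(x^2 - 4*x - 5) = (x - 5)*(x + 2)*(x + 1)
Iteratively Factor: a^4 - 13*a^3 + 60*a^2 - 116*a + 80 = (a - 2)*(a^3 - 11*a^2 + 38*a - 40) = (a - 4)*(a - 2)*(a^2 - 7*a + 10) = (a - 5)*(a - 4)*(a - 2)*(a - 2)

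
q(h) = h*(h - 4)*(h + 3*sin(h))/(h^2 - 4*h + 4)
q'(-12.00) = 3.49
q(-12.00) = -10.18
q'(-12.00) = 3.49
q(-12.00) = -10.18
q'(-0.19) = 1.23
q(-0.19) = -0.13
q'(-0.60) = 2.46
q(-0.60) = -0.94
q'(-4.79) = 1.17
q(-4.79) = -1.64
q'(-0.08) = 0.59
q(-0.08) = -0.02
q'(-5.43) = 2.82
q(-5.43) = -2.94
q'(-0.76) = 2.58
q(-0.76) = -1.34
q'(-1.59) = 1.44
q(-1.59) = -3.17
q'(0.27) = -2.96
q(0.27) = -0.36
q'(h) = h*(4 - 2*h)*(h - 4)*(h + 3*sin(h))/(h^2 - 4*h + 4)^2 + h*(h - 4)*(3*cos(h) + 1)/(h^2 - 4*h + 4) + h*(h + 3*sin(h))/(h^2 - 4*h + 4) + (h - 4)*(h + 3*sin(h))/(h^2 - 4*h + 4) = (3*h^3*cos(h) + h^3 - 18*h^2*cos(h) - 6*h^2 + 24*h*cos(h) + 16*h + 24*sin(h))/(h^3 - 6*h^2 + 12*h - 8)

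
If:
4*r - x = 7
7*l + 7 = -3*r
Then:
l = -3*x/28 - 7/4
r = x/4 + 7/4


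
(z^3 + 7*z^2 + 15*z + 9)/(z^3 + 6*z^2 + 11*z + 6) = (z + 3)/(z + 2)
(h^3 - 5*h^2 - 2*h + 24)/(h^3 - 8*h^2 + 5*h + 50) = (h^2 - 7*h + 12)/(h^2 - 10*h + 25)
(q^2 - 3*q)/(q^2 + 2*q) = (q - 3)/(q + 2)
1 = 1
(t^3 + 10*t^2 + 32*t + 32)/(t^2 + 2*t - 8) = (t^2 + 6*t + 8)/(t - 2)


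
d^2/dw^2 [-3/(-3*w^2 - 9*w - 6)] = 2*(-w^2 - 3*w + (2*w + 3)^2 - 2)/(w^2 + 3*w + 2)^3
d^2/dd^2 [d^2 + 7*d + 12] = 2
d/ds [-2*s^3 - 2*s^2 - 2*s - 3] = -6*s^2 - 4*s - 2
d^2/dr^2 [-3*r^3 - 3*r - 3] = -18*r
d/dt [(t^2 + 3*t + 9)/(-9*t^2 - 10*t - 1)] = (17*t^2 + 160*t + 87)/(81*t^4 + 180*t^3 + 118*t^2 + 20*t + 1)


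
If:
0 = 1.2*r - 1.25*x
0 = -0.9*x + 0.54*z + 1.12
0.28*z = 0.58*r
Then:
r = -4.40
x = -4.22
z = -9.11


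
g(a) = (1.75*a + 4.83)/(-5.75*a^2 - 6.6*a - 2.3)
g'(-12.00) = 0.00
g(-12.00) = 0.02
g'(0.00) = 5.27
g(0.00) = -2.10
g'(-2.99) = -0.04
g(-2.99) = 0.01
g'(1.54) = 0.20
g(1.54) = -0.29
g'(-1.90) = -0.37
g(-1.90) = -0.14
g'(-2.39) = -0.13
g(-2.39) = -0.03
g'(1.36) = 0.25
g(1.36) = -0.33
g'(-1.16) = -4.06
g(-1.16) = -1.18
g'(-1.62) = -0.80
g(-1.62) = -0.30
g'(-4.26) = -0.00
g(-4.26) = 0.03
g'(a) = (1.75*a + 4.83)*(11.5*a + 6.6)/(-5.75*a^2 - 6.6*a - 2.3)^2 + 1.75/(-5.75*a^2 - 6.6*a - 2.3)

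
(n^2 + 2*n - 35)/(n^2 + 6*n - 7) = (n - 5)/(n - 1)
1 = 1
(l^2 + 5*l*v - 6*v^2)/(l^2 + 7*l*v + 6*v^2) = (l - v)/(l + v)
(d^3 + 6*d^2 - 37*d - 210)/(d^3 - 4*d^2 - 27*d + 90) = (d + 7)/(d - 3)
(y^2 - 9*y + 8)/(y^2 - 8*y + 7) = (y - 8)/(y - 7)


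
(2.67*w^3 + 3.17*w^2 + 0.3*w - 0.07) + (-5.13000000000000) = 2.67*w^3 + 3.17*w^2 + 0.3*w - 5.2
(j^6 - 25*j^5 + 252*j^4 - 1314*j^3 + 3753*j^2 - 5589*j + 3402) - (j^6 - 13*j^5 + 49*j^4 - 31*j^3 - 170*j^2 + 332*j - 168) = -12*j^5 + 203*j^4 - 1283*j^3 + 3923*j^2 - 5921*j + 3570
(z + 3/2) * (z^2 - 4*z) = z^3 - 5*z^2/2 - 6*z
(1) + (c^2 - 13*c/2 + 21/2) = c^2 - 13*c/2 + 23/2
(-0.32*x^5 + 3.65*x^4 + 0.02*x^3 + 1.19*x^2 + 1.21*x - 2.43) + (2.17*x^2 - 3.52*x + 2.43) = -0.32*x^5 + 3.65*x^4 + 0.02*x^3 + 3.36*x^2 - 2.31*x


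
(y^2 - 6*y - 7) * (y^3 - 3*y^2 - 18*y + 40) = y^5 - 9*y^4 - 7*y^3 + 169*y^2 - 114*y - 280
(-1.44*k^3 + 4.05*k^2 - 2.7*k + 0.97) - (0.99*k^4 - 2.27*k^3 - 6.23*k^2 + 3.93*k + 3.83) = -0.99*k^4 + 0.83*k^3 + 10.28*k^2 - 6.63*k - 2.86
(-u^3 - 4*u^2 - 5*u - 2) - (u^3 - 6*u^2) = -2*u^3 + 2*u^2 - 5*u - 2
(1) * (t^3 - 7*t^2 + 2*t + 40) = t^3 - 7*t^2 + 2*t + 40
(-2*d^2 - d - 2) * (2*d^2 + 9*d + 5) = -4*d^4 - 20*d^3 - 23*d^2 - 23*d - 10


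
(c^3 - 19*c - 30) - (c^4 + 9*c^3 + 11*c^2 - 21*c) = -c^4 - 8*c^3 - 11*c^2 + 2*c - 30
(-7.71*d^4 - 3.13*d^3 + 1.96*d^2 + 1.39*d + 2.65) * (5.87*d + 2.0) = -45.2577*d^5 - 33.7931*d^4 + 5.2452*d^3 + 12.0793*d^2 + 18.3355*d + 5.3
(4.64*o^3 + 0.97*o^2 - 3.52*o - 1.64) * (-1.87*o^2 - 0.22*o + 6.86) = -8.6768*o^5 - 2.8347*o^4 + 38.1994*o^3 + 10.4954*o^2 - 23.7864*o - 11.2504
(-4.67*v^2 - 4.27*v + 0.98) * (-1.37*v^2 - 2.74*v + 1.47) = 6.3979*v^4 + 18.6457*v^3 + 3.4923*v^2 - 8.9621*v + 1.4406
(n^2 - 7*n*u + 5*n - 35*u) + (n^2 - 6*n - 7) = 2*n^2 - 7*n*u - n - 35*u - 7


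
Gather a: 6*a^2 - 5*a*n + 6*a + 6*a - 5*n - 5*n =6*a^2 + a*(12 - 5*n) - 10*n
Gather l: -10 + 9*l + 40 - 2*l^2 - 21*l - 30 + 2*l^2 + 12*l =0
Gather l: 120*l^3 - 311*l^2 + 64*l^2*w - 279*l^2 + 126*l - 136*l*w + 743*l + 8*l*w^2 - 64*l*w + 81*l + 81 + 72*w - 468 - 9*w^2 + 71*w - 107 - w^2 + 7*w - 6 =120*l^3 + l^2*(64*w - 590) + l*(8*w^2 - 200*w + 950) - 10*w^2 + 150*w - 500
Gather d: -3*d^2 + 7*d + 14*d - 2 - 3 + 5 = -3*d^2 + 21*d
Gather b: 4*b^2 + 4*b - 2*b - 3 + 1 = 4*b^2 + 2*b - 2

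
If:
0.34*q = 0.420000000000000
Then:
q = 1.24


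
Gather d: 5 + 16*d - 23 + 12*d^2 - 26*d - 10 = 12*d^2 - 10*d - 28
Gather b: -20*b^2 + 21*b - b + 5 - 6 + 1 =-20*b^2 + 20*b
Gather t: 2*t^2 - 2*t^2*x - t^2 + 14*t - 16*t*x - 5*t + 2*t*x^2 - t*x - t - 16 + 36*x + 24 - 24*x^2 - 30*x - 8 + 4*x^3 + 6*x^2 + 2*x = t^2*(1 - 2*x) + t*(2*x^2 - 17*x + 8) + 4*x^3 - 18*x^2 + 8*x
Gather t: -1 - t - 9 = -t - 10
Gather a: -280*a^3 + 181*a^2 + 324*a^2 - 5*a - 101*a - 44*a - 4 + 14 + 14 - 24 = -280*a^3 + 505*a^2 - 150*a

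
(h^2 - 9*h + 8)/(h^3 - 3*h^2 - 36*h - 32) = (h - 1)/(h^2 + 5*h + 4)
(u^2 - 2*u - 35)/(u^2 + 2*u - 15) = (u - 7)/(u - 3)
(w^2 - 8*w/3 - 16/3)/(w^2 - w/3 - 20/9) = 3*(w - 4)/(3*w - 5)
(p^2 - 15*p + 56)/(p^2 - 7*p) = (p - 8)/p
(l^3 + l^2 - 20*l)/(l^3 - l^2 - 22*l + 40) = l/(l - 2)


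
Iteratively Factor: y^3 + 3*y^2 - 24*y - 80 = (y + 4)*(y^2 - y - 20) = (y - 5)*(y + 4)*(y + 4)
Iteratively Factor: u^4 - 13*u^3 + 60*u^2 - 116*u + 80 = (u - 2)*(u^3 - 11*u^2 + 38*u - 40) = (u - 2)^2*(u^2 - 9*u + 20) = (u - 4)*(u - 2)^2*(u - 5)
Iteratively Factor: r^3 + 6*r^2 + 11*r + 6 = (r + 1)*(r^2 + 5*r + 6) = (r + 1)*(r + 3)*(r + 2)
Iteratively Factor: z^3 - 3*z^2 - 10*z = (z)*(z^2 - 3*z - 10) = z*(z + 2)*(z - 5)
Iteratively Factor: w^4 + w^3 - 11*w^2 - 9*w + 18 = (w + 2)*(w^3 - w^2 - 9*w + 9) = (w - 1)*(w + 2)*(w^2 - 9) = (w - 3)*(w - 1)*(w + 2)*(w + 3)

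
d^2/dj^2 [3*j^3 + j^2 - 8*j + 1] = 18*j + 2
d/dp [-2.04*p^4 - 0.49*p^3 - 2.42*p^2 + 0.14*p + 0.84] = -8.16*p^3 - 1.47*p^2 - 4.84*p + 0.14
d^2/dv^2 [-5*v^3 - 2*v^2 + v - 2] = -30*v - 4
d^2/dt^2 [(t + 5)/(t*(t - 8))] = 2*(t^3 + 15*t^2 - 120*t + 320)/(t^3*(t^3 - 24*t^2 + 192*t - 512))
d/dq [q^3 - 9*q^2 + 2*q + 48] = 3*q^2 - 18*q + 2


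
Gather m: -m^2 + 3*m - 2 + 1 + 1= -m^2 + 3*m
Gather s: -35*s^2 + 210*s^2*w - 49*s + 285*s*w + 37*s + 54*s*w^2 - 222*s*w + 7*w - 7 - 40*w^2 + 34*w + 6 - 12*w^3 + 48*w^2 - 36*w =s^2*(210*w - 35) + s*(54*w^2 + 63*w - 12) - 12*w^3 + 8*w^2 + 5*w - 1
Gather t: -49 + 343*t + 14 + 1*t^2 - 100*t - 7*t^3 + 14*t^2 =-7*t^3 + 15*t^2 + 243*t - 35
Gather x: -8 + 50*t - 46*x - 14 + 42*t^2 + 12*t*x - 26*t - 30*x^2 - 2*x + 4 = 42*t^2 + 24*t - 30*x^2 + x*(12*t - 48) - 18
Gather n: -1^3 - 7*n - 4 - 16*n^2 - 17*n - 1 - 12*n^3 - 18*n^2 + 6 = -12*n^3 - 34*n^2 - 24*n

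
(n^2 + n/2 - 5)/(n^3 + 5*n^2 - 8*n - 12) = (n + 5/2)/(n^2 + 7*n + 6)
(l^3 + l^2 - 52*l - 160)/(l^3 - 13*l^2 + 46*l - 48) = (l^2 + 9*l + 20)/(l^2 - 5*l + 6)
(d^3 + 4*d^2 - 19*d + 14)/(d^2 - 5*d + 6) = (d^2 + 6*d - 7)/(d - 3)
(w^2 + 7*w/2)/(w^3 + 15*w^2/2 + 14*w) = 1/(w + 4)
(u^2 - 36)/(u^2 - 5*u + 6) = (u^2 - 36)/(u^2 - 5*u + 6)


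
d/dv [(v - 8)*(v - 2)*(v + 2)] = 3*v^2 - 16*v - 4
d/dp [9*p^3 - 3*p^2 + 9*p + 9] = 27*p^2 - 6*p + 9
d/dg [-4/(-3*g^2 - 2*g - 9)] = 8*(-3*g - 1)/(3*g^2 + 2*g + 9)^2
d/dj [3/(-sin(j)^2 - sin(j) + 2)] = 3*(2*sin(j) + 1)*cos(j)/(sin(j)^2 + sin(j) - 2)^2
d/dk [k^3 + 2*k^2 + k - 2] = 3*k^2 + 4*k + 1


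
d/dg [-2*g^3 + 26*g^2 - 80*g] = -6*g^2 + 52*g - 80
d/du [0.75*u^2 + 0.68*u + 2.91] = 1.5*u + 0.68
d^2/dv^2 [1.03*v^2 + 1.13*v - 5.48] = 2.06000000000000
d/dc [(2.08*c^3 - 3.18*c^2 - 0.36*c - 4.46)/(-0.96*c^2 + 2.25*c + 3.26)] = (-1.9968*c^4 + 9.36*c^3 + 12.8418*c^2 - 29.2968*c + 8.8614)/(0.9216*c^4 - 4.32*c^3 - 1.1967*c^2 + 14.67*c + 10.6276)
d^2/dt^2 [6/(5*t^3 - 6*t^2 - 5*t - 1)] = 12*(3*(2 - 5*t)*(-5*t^3 + 6*t^2 + 5*t + 1) - (-15*t^2 + 12*t + 5)^2)/(-5*t^3 + 6*t^2 + 5*t + 1)^3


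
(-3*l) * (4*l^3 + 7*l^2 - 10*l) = -12*l^4 - 21*l^3 + 30*l^2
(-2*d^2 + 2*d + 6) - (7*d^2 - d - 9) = -9*d^2 + 3*d + 15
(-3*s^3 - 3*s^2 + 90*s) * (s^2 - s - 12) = -3*s^5 + 129*s^3 - 54*s^2 - 1080*s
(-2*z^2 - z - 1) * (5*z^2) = -10*z^4 - 5*z^3 - 5*z^2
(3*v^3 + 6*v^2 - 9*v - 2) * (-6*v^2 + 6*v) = -18*v^5 - 18*v^4 + 90*v^3 - 42*v^2 - 12*v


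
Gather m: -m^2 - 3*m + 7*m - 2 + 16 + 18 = -m^2 + 4*m + 32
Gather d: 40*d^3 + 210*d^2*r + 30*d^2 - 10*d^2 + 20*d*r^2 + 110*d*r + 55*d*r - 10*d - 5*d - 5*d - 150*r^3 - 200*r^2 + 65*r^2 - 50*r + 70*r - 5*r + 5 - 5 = 40*d^3 + d^2*(210*r + 20) + d*(20*r^2 + 165*r - 20) - 150*r^3 - 135*r^2 + 15*r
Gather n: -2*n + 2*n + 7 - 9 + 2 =0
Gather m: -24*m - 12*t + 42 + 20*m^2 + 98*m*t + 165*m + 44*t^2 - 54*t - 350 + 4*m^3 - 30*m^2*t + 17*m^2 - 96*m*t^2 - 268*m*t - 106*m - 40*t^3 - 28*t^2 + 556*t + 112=4*m^3 + m^2*(37 - 30*t) + m*(-96*t^2 - 170*t + 35) - 40*t^3 + 16*t^2 + 490*t - 196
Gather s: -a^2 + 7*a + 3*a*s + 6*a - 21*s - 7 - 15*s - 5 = -a^2 + 13*a + s*(3*a - 36) - 12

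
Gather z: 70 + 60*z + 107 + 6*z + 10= 66*z + 187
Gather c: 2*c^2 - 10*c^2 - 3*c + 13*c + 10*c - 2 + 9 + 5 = -8*c^2 + 20*c + 12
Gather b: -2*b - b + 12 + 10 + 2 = 24 - 3*b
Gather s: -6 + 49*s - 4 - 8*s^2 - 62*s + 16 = -8*s^2 - 13*s + 6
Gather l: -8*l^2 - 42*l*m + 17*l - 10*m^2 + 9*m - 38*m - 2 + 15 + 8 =-8*l^2 + l*(17 - 42*m) - 10*m^2 - 29*m + 21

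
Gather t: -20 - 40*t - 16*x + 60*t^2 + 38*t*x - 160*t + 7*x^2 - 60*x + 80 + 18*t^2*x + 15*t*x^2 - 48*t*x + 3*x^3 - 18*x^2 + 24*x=t^2*(18*x + 60) + t*(15*x^2 - 10*x - 200) + 3*x^3 - 11*x^2 - 52*x + 60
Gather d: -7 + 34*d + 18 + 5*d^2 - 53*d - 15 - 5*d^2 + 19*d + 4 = 0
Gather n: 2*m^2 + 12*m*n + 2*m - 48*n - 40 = 2*m^2 + 2*m + n*(12*m - 48) - 40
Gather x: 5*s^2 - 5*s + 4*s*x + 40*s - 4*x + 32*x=5*s^2 + 35*s + x*(4*s + 28)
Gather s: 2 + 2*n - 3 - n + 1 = n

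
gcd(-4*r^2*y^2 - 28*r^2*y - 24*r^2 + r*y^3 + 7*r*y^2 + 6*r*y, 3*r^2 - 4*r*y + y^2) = 1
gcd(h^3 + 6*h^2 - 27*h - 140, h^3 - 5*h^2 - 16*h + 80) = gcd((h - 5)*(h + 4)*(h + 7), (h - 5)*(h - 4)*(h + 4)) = h^2 - h - 20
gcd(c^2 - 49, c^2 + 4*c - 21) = c + 7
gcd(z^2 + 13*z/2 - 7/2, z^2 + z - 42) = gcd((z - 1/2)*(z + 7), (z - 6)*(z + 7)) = z + 7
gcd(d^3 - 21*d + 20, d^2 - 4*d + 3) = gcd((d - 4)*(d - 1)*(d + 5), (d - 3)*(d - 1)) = d - 1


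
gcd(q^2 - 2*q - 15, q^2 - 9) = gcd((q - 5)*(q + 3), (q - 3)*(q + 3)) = q + 3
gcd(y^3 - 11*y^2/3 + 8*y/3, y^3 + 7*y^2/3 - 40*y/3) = y^2 - 8*y/3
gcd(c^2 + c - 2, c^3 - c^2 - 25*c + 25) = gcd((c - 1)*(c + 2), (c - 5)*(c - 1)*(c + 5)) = c - 1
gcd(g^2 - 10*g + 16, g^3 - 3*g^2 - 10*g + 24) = g - 2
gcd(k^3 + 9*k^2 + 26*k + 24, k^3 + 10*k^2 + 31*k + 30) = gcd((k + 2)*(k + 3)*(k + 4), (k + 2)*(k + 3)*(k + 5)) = k^2 + 5*k + 6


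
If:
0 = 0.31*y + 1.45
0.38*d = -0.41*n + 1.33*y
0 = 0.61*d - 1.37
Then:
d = 2.25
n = -17.25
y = -4.68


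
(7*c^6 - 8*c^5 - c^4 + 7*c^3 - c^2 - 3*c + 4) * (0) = 0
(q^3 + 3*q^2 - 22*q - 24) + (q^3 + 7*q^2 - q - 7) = 2*q^3 + 10*q^2 - 23*q - 31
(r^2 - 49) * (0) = 0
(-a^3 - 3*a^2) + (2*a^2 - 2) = -a^3 - a^2 - 2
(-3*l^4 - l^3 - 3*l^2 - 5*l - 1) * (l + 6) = -3*l^5 - 19*l^4 - 9*l^3 - 23*l^2 - 31*l - 6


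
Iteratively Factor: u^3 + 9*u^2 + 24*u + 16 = (u + 1)*(u^2 + 8*u + 16) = (u + 1)*(u + 4)*(u + 4)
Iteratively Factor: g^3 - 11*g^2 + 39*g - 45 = (g - 5)*(g^2 - 6*g + 9) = (g - 5)*(g - 3)*(g - 3)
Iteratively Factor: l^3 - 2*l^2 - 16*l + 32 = (l - 2)*(l^2 - 16) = (l - 4)*(l - 2)*(l + 4)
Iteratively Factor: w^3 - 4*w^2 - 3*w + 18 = (w - 3)*(w^2 - w - 6) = (w - 3)*(w + 2)*(w - 3)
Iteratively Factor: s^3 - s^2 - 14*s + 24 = (s - 3)*(s^2 + 2*s - 8) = (s - 3)*(s + 4)*(s - 2)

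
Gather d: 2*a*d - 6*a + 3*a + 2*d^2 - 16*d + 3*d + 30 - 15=-3*a + 2*d^2 + d*(2*a - 13) + 15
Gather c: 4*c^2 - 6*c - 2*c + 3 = 4*c^2 - 8*c + 3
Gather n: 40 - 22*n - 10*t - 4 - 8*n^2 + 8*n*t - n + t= -8*n^2 + n*(8*t - 23) - 9*t + 36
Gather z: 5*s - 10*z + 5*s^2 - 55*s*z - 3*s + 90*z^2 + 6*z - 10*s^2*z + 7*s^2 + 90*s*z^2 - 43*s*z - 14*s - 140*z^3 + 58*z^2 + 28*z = 12*s^2 - 12*s - 140*z^3 + z^2*(90*s + 148) + z*(-10*s^2 - 98*s + 24)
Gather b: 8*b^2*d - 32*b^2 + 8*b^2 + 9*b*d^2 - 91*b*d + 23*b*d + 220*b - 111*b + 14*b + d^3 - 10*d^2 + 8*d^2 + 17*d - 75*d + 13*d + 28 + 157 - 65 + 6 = b^2*(8*d - 24) + b*(9*d^2 - 68*d + 123) + d^3 - 2*d^2 - 45*d + 126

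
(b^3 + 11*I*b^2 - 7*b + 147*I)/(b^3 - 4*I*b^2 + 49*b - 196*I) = (b^2 + 4*I*b + 21)/(b^2 - 11*I*b - 28)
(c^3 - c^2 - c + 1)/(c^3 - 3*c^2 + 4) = (c^2 - 2*c + 1)/(c^2 - 4*c + 4)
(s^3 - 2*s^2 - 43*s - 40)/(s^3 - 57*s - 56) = (s + 5)/(s + 7)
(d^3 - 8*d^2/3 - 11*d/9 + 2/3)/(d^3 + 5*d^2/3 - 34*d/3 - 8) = (d - 1/3)/(d + 4)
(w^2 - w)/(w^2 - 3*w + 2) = w/(w - 2)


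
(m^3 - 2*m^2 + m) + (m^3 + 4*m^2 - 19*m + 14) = 2*m^3 + 2*m^2 - 18*m + 14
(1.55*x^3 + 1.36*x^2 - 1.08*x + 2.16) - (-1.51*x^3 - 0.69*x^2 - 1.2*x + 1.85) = 3.06*x^3 + 2.05*x^2 + 0.12*x + 0.31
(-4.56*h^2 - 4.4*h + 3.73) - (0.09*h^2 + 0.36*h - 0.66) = -4.65*h^2 - 4.76*h + 4.39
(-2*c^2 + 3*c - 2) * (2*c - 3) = -4*c^3 + 12*c^2 - 13*c + 6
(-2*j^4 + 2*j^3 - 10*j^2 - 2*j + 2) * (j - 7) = -2*j^5 + 16*j^4 - 24*j^3 + 68*j^2 + 16*j - 14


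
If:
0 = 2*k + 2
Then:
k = -1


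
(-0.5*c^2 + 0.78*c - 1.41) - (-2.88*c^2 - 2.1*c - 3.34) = 2.38*c^2 + 2.88*c + 1.93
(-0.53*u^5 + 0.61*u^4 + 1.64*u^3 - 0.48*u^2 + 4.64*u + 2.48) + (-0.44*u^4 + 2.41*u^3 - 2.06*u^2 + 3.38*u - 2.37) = -0.53*u^5 + 0.17*u^4 + 4.05*u^3 - 2.54*u^2 + 8.02*u + 0.11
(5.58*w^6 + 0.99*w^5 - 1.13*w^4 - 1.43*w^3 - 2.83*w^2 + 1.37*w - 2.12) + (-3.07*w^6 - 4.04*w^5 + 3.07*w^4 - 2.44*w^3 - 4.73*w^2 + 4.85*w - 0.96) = 2.51*w^6 - 3.05*w^5 + 1.94*w^4 - 3.87*w^3 - 7.56*w^2 + 6.22*w - 3.08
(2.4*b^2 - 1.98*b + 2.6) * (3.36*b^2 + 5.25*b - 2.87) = 8.064*b^4 + 5.9472*b^3 - 8.547*b^2 + 19.3326*b - 7.462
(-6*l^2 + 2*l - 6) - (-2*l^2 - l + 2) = -4*l^2 + 3*l - 8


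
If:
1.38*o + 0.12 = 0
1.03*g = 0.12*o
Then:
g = -0.01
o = -0.09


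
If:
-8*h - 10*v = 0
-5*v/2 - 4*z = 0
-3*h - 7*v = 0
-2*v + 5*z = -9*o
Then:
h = 0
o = 0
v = 0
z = 0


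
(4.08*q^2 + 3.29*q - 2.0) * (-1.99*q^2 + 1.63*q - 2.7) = -8.1192*q^4 + 0.103299999999999*q^3 - 1.6733*q^2 - 12.143*q + 5.4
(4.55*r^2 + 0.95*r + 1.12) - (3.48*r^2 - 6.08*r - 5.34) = 1.07*r^2 + 7.03*r + 6.46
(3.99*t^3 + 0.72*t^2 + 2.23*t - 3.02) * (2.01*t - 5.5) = 8.0199*t^4 - 20.4978*t^3 + 0.5223*t^2 - 18.3352*t + 16.61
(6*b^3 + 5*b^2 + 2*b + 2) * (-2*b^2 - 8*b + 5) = -12*b^5 - 58*b^4 - 14*b^3 + 5*b^2 - 6*b + 10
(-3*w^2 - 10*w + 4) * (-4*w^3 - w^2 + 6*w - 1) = 12*w^5 + 43*w^4 - 24*w^3 - 61*w^2 + 34*w - 4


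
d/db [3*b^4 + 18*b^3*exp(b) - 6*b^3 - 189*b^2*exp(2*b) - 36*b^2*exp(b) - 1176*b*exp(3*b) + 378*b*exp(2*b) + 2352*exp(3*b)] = 18*b^3*exp(b) + 12*b^3 - 378*b^2*exp(2*b) + 18*b^2*exp(b) - 18*b^2 - 3528*b*exp(3*b) + 378*b*exp(2*b) - 72*b*exp(b) + 5880*exp(3*b) + 378*exp(2*b)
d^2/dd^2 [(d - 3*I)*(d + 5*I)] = 2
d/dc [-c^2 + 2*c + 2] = 2 - 2*c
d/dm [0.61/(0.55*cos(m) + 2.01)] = 0.3355*sin(m)/(0.55*cos(m) + 2.01)^2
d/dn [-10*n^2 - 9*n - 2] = -20*n - 9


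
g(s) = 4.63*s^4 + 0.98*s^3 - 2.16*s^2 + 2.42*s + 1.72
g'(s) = 18.52*s^3 + 2.94*s^2 - 4.32*s + 2.42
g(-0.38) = 0.53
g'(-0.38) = 3.47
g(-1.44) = 10.74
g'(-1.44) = -40.56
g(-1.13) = 2.36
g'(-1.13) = -15.67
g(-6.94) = 10293.68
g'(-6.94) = -6016.41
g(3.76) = 957.78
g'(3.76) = 1012.22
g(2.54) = 202.71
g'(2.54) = 313.90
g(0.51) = 2.84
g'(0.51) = 3.44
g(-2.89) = 276.01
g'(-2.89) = -407.57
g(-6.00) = 5698.24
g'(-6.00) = -3866.14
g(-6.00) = 5698.24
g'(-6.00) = -3866.14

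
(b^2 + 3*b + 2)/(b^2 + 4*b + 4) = (b + 1)/(b + 2)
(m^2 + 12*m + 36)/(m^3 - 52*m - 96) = (m + 6)/(m^2 - 6*m - 16)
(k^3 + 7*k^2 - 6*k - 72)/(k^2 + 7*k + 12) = (k^2 + 3*k - 18)/(k + 3)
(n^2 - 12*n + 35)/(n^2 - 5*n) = (n - 7)/n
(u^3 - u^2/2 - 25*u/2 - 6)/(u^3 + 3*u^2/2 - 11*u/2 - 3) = (u - 4)/(u - 2)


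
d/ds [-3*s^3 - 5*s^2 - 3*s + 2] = -9*s^2 - 10*s - 3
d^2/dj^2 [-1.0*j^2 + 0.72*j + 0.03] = -2.00000000000000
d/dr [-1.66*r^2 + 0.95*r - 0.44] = 0.95 - 3.32*r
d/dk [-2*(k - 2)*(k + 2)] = -4*k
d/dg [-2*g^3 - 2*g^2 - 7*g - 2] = -6*g^2 - 4*g - 7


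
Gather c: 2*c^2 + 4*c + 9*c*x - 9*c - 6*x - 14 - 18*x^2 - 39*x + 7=2*c^2 + c*(9*x - 5) - 18*x^2 - 45*x - 7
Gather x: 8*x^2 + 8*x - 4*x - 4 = 8*x^2 + 4*x - 4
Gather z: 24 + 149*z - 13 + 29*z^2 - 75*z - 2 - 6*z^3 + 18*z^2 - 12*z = -6*z^3 + 47*z^2 + 62*z + 9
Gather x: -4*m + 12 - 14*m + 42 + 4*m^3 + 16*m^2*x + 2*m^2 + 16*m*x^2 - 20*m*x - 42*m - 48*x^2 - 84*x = 4*m^3 + 2*m^2 - 60*m + x^2*(16*m - 48) + x*(16*m^2 - 20*m - 84) + 54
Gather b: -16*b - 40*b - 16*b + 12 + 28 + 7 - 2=45 - 72*b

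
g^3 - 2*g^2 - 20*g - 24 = (g - 6)*(g + 2)^2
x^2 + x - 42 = (x - 6)*(x + 7)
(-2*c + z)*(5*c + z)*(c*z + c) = -10*c^3*z - 10*c^3 + 3*c^2*z^2 + 3*c^2*z + c*z^3 + c*z^2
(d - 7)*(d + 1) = d^2 - 6*d - 7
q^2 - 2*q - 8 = (q - 4)*(q + 2)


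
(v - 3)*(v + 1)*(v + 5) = v^3 + 3*v^2 - 13*v - 15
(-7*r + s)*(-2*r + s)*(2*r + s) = 28*r^3 - 4*r^2*s - 7*r*s^2 + s^3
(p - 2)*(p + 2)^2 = p^3 + 2*p^2 - 4*p - 8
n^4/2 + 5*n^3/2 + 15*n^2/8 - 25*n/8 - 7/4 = (n/2 + 1)*(n - 1)*(n + 1/2)*(n + 7/2)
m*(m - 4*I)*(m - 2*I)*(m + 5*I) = m^4 - I*m^3 + 22*m^2 - 40*I*m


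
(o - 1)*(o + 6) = o^2 + 5*o - 6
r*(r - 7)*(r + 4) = r^3 - 3*r^2 - 28*r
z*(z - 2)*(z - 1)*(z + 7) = z^4 + 4*z^3 - 19*z^2 + 14*z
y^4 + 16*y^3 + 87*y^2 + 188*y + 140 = (y + 2)^2*(y + 5)*(y + 7)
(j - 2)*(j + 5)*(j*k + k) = j^3*k + 4*j^2*k - 7*j*k - 10*k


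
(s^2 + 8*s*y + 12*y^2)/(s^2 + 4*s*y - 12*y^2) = (-s - 2*y)/(-s + 2*y)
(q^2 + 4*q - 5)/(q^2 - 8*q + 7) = (q + 5)/(q - 7)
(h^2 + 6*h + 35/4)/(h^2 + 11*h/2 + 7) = (h + 5/2)/(h + 2)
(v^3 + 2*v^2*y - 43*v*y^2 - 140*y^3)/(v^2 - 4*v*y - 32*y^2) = (-v^2 + 2*v*y + 35*y^2)/(-v + 8*y)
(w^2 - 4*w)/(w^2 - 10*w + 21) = w*(w - 4)/(w^2 - 10*w + 21)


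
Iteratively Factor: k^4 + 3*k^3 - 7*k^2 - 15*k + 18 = (k - 1)*(k^3 + 4*k^2 - 3*k - 18) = (k - 2)*(k - 1)*(k^2 + 6*k + 9) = (k - 2)*(k - 1)*(k + 3)*(k + 3)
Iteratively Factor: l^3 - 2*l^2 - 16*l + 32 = (l + 4)*(l^2 - 6*l + 8) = (l - 2)*(l + 4)*(l - 4)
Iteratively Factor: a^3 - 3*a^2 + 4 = (a - 2)*(a^2 - a - 2) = (a - 2)^2*(a + 1)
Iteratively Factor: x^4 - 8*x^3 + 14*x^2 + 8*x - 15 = (x + 1)*(x^3 - 9*x^2 + 23*x - 15) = (x - 3)*(x + 1)*(x^2 - 6*x + 5) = (x - 3)*(x - 1)*(x + 1)*(x - 5)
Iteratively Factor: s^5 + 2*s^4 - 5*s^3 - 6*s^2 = (s - 2)*(s^4 + 4*s^3 + 3*s^2) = (s - 2)*(s + 3)*(s^3 + s^2) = s*(s - 2)*(s + 3)*(s^2 + s) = s*(s - 2)*(s + 1)*(s + 3)*(s)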